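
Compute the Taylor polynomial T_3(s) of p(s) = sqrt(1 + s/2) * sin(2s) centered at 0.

-67*s^3/48 + s^2/2 + 2*s

Take the Cauchy product of the two expansions.
p(0) = 0
p′(0) = 2
p′′(0) = 1
p′′′(0) = -67/8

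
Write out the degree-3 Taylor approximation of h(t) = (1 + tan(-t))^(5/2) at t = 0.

Compose series: expand the inner function first, then feed it into the outer expansion.

-55*t^3/48 + 15*t^2/8 - 5*t/2 + 1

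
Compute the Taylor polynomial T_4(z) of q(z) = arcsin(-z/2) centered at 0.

Use the known series and substitute for the argument.
[z^0] = 0;  [z^1] = -1/2;  [z^2] = 0;  [z^3] = -1/48;  [z^4] = 0.

-z^3/48 - z/2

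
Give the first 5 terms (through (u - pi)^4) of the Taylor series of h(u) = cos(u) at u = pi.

-(u - pi)^4/24 + (u - pi)^2/2 - 1

Differentiate repeatedly and evaluate at the center.
h(pi) = -1
h′(pi) = 0
h′′(pi) = 1
h′′′(pi) = 0
h^(4)(pi) = -1
Dividing each by k! gives the coefficients c_0, ..., c_4.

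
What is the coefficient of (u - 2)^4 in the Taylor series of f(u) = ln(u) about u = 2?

-1/64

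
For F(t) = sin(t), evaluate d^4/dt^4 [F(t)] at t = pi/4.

sqrt(2)/2

Apply the Taylor formula c_k = f^(k)(a)/k!.
The coefficient of (t - pi/4)^4 in the expansion is sqrt(2)/48, so F^(4)(pi/4) = 4! * (sqrt(2)/48) = sqrt(2)/2.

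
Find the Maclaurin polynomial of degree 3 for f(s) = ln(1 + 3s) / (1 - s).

Multiply the two series term by term and collect like powers.

15*s^3/2 - 3*s^2/2 + 3*s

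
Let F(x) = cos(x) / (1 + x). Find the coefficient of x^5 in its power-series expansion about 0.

-13/24

Multiply the two series term by term and collect like powers.
F(0) = 1
F′(0) = -1
F′′(0) = 1
F′′′(0) = -3
F^(4)(0) = 13
F^(5)(0) = -65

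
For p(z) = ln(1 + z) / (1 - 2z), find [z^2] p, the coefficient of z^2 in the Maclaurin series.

3/2

Expand each factor separately, then convolve coefficients.
p(0) = 0
p′(0) = 1
p′′(0) = 3
So c_2 = p′′(0)/2! = 3/2.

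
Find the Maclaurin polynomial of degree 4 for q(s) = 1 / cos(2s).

Invert the denominator's series and multiply.
[s^0] = 1;  [s^1] = 0;  [s^2] = 2;  [s^3] = 0;  [s^4] = 10/3.

10*s^4/3 + 2*s^2 + 1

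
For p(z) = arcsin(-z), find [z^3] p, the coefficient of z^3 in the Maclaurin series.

Apply the Taylor formula c_k = f^(k)(a)/k!.
p(0) = 0
p′(0) = -1
p′′(0) = 0
p′′′(0) = -1
So c_3 = p′′′(0)/3! = -1/6.

-1/6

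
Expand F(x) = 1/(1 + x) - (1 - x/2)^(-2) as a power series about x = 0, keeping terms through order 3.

-3*x^3/2 + x^2/4 - 2*x

Add the two expansions coefficient-wise.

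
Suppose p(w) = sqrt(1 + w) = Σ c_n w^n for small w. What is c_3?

1/16

Apply the Taylor formula c_k = f^(k)(a)/k!.
p(0) = 1
p′(0) = 1/2
p′′(0) = -1/4
p′′′(0) = 3/8
So c_3 = p′′′(0)/3! = 1/16.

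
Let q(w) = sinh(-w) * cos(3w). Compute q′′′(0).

Multiply the two series term by term and collect like powers.
From the series, [w^3] q = 13/3; multiply by 3! = 6 to get 26.

26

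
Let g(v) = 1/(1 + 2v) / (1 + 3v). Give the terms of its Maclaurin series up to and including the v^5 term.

Expand each factor separately, then convolve coefficients.
g(0) = 1
g′(0) = -5
g′′(0) = 38
g′′′(0) = -390
g^(4)(0) = 5064
g^(5)(0) = -79800

-665*v^5 + 211*v^4 - 65*v^3 + 19*v^2 - 5*v + 1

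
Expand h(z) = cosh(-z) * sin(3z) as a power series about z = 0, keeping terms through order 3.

-3*z^3 + 3*z

Expand each factor separately, then convolve coefficients.
h(0) = 0
h′(0) = 3
h′′(0) = 0
h′′′(0) = -18
Then c_k = h^(k)(0)/k! gives each Taylor coefficient.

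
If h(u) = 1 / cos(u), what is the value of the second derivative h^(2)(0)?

1

Divide the numerator series by the denominator series (power-series long division).
The coefficient of u^2 in the expansion is 1/2, so h′′(0) = 2! * (1/2) = 1.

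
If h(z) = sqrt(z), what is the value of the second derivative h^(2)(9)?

-1/108

The coefficient of (z - 9)^2 in the expansion is -1/216, so h′′(9) = 2! * (-1/216) = -1/108.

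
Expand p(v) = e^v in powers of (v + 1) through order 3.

(v + 1)^3*e^(-1)/6 + (v + 1)^2*e^(-1)/2 + (v + 1)*e^(-1) + e^(-1)

p(-1) = e^(-1)
p′(-1) = e^(-1)
p′′(-1) = e^(-1)
p′′′(-1) = e^(-1)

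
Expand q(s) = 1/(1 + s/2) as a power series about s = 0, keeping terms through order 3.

-s^3/8 + s^2/4 - s/2 + 1

q(0) = 1
q′(0) = -1/2
q′′(0) = 1/2
q′′′(0) = -3/4
Dividing each by k! gives the coefficients c_0, ..., c_3.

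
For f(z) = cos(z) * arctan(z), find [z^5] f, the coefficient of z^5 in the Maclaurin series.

49/120

Write out both Maclaurin series and multiply, keeping only the needed powers.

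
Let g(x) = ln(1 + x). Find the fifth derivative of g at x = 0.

The coefficient of x^5 in the expansion is 1/5, so g^(5)(0) = 5! * (1/5) = 24.

24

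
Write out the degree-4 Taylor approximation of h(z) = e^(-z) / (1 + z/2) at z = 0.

7*z^4/16 - 19*z^3/24 + 5*z^2/4 - 3*z/2 + 1

Expand each factor separately, then convolve coefficients.
h(0) = 1
h′(0) = -3/2
h′′(0) = 5/2
h′′′(0) = -19/4
h^(4)(0) = 21/2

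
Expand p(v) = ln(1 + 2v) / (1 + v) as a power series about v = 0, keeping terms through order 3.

20*v^3/3 - 4*v^2 + 2*v

Multiply the two series term by term and collect like powers.
[v^0] = 0;  [v^1] = 2;  [v^2] = -4;  [v^3] = 20/3.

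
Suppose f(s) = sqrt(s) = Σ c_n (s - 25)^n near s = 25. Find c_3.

Apply the Taylor formula c_k = f^(k)(a)/k!.
f(25) = 5
f′(25) = 1/10
f′′(25) = -1/500
f′′′(25) = 3/25000
So c_3 = f′′′(25)/3! = 1/50000.

1/50000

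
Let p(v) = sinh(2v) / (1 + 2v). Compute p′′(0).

Write out both Maclaurin series and multiply, keeping only the needed powers.
The coefficient of v^2 in the expansion is -4, so p′′(0) = 2! * (-4) = -8.

-8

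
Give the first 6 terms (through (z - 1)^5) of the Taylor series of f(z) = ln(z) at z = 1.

Compute the successive derivatives at the expansion point and divide by k!.

(z - 1)^5/5 - (z - 1)^4/4 + (z - 1)^3/3 - (z - 1)^2/2 + (z - 1)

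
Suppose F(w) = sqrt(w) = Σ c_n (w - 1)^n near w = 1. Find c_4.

Use the known series and substitute for the argument.
F(1) = 1
F′(1) = 1/2
F′′(1) = -1/4
F′′′(1) = 3/8
F^(4)(1) = -15/16
So c_4 = F^(4)(1)/4! = -5/128.

-5/128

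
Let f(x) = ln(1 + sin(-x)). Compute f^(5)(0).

-5

Let u equal the inner series; expand the outer function in u and truncate.
The coefficient of x^5 in the expansion is -1/24, so f^(5)(0) = 5! * (-1/24) = -5.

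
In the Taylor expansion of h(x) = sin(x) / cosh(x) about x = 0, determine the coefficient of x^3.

Divide the numerator series by the denominator series (power-series long division).
h(0) = 0
h′(0) = 1
h′′(0) = 0
h′′′(0) = -4

-2/3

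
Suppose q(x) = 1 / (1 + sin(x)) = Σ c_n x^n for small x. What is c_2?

1

Write 1/(1+u) = 1 - u + u^2 - u^3 + ... and substitute the series for u.
q(0) = 1
q′(0) = -1
q′′(0) = 2
So c_2 = q′′(0)/2! = 1.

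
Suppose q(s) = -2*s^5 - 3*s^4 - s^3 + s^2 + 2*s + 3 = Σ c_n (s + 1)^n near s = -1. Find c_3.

q(-1) = 2
q′(-1) = -1
q′′(-1) = 12
q′′′(-1) = -54
The Taylor polynomial is Σ q^(k)(-1)/k! · (s + 1)^k.

-9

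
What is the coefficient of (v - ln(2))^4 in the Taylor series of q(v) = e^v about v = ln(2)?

Differentiate repeatedly and evaluate at the center.
q(ln(2)) = 2
q′(ln(2)) = 2
q′′(ln(2)) = 2
q′′′(ln(2)) = 2
q^(4)(ln(2)) = 2

1/12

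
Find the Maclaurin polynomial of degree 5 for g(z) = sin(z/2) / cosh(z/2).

Write the quotient as an unknown series and match coefficients against numerator = denominator · series.
g(0) = 0
g′(0) = 1/2
g′′(0) = 0
g′′′(0) = -1/2
g^(4)(0) = 0
g^(5)(0) = 9/8
Dividing each by k! gives the coefficients c_0, ..., c_5.

3*z^5/320 - z^3/12 + z/2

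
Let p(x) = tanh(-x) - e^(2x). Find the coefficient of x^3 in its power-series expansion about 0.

Combine the two series term by term.

-1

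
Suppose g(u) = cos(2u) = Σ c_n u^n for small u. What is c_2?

-2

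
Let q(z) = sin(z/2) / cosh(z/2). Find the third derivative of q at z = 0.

-1/2

Write the quotient as an unknown series and match coefficients against numerator = denominator · series.
The coefficient of z^3 in the expansion is -1/12, so q′′′(0) = 3! * (-1/12) = -1/2.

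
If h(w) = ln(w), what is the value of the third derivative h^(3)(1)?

The coefficient of (w - 1)^3 in the expansion is 1/3, so h′′′(1) = 3! * (1/3) = 2.

2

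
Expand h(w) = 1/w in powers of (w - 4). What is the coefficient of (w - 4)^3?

Compute the successive derivatives at the expansion point and divide by k!.

-1/256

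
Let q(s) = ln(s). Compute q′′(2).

-1/4

Compute the successive derivatives at the expansion point and divide by k!.
From the series, [(s - 2)^2] q = -1/8; multiply by 2! = 2 to get -1/4.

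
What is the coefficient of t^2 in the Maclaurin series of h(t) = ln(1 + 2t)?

-2

h(0) = 0
h′(0) = 2
h′′(0) = -4
So c_2 = h′′(0)/2! = -2.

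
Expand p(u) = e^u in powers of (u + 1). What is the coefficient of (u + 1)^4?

e^(-1)/24

p(-1) = e^(-1)
p′(-1) = e^(-1)
p′′(-1) = e^(-1)
p′′′(-1) = e^(-1)
p^(4)(-1) = e^(-1)
So c_4 = p^(4)(-1)/4! = e^(-1)/24.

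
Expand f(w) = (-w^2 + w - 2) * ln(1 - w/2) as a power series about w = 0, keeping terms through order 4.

11*w^4/96 + 11*w^3/24 - w^2/4 + w

Distribute the polynomial across the series and collect like powers.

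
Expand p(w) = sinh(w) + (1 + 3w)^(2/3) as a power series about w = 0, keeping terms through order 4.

Expand each term separately and add.

-7*w^4/3 + 3*w^3/2 - w^2 + 3*w + 1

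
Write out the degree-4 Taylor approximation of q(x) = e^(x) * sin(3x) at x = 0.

-4*x^4 - 3*x^3 + 3*x^2 + 3*x

Expand each factor separately, then convolve coefficients.
q(0) = 0
q′(0) = 3
q′′(0) = 6
q′′′(0) = -18
q^(4)(0) = -96
Dividing each by k! gives the coefficients c_0, ..., c_4.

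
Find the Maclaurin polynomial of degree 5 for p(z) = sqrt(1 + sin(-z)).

Plug the Maclaurin series of the inner function into that of the outer and collect terms.
p(0) = 1
p′(0) = -1/2
p′′(0) = -1/4
p′′′(0) = 1/8
p^(4)(0) = 1/16
p^(5)(0) = -1/32
Then c_k = p^(k)(0)/k! gives each Taylor coefficient.

-z^5/3840 + z^4/384 + z^3/48 - z^2/8 - z/2 + 1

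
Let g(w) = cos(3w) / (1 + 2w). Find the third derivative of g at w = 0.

Multiply the two series term by term and collect like powers.
The coefficient of w^3 in the expansion is 1, so g′′′(0) = 3! * (1) = 6.

6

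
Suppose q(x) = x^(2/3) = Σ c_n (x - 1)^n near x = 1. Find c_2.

q(1) = 1
q′(1) = 2/3
q′′(1) = -2/9

-1/9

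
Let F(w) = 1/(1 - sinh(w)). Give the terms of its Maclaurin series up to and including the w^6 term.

77*w^6/45 + 181*w^5/120 + 4*w^4/3 + 7*w^3/6 + w^2 + w + 1

Let u equal the inner series; expand the outer function in u and truncate.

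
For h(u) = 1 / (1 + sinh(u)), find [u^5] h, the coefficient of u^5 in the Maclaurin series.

Use the geometric series for the reciprocal, then substitute.
h(0) = 1
h′(0) = -1
h′′(0) = 2
h′′′(0) = -7
h^(4)(0) = 32
h^(5)(0) = -181

-181/120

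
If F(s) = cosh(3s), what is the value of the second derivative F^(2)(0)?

Compute the successive derivatives at the expansion point and divide by k!.
The coefficient of s^2 in the expansion is 9/2, so F′′(0) = 2! * (9/2) = 9.

9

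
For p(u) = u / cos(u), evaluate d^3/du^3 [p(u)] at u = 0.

Invert the denominator's series and multiply.
The coefficient of u^3 in the expansion is 1/2, so p′′′(0) = 3! * (1/2) = 3.

3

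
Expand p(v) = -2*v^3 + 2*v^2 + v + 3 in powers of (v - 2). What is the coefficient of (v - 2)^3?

-2

p(2) = -3
p′(2) = -15
p′′(2) = -20
p′′′(2) = -12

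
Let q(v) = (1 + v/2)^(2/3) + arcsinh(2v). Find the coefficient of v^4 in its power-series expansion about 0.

-7/3888

Combine the two series term by term.
q(0) = 1
q′(0) = 7/3
q′′(0) = -1/18
q′′′(0) = -215/27
q^(4)(0) = -7/162
The Taylor polynomial is Σ q^(k)(0)/k! · v^k.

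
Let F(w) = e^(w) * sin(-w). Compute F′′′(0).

-2

Take the Cauchy product of the two expansions.
The coefficient of w^3 in the expansion is -1/3, so F′′′(0) = 3! * (-1/3) = -2.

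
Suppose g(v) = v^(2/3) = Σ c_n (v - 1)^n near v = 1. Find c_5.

g(1) = 1
g′(1) = 2/3
g′′(1) = -2/9
g′′′(1) = 8/27
g^(4)(1) = -56/81
g^(5)(1) = 560/243

14/729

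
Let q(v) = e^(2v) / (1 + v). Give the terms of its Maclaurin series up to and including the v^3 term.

v^3/3 + v^2 + v + 1

Expand each factor separately, then convolve coefficients.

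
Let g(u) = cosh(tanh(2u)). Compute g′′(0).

Compose series: expand the inner function first, then feed it into the outer expansion.
The coefficient of u^2 in the expansion is 2, so g′′(0) = 2! * (2) = 4.

4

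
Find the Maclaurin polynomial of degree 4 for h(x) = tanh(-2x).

8*x^3/3 - 2*x

h(0) = 0
h′(0) = -2
h′′(0) = 0
h′′′(0) = 16
h^(4)(0) = 0
Dividing each by k! gives the coefficients c_0, ..., c_4.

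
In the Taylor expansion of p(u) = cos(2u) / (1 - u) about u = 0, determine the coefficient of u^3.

-1

Take the Cauchy product of the two expansions.
[u^0] = 1;  [u^1] = 1;  [u^2] = -1;  [u^3] = -1.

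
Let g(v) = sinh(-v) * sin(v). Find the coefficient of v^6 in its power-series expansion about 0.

Take the Cauchy product of the two expansions.
g(0) = 0
g′(0) = 0
g′′(0) = -2
g′′′(0) = 0
g^(4)(0) = 0
g^(5)(0) = 0
g^(6)(0) = 8

1/90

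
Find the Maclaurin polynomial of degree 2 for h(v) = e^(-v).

h(0) = 1
h′(0) = -1
h′′(0) = 1
Dividing each by k! gives the coefficients c_0, ..., c_2.

v^2/2 - v + 1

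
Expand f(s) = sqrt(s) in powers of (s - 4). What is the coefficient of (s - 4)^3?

Apply the Taylor formula c_k = f^(k)(a)/k!.
f(4) = 2
f′(4) = 1/4
f′′(4) = -1/32
f′′′(4) = 3/256
The Taylor polynomial is Σ f^(k)(4)/k! · (s - 4)^k.

1/512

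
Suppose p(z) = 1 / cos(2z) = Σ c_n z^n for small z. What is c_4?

10/3

Divide the numerator series by the denominator series (power-series long division).
[z^0] = 1;  [z^1] = 0;  [z^2] = 2;  [z^3] = 0;  [z^4] = 10/3.
So c_4 = p^(4)(0)/4! = 10/3.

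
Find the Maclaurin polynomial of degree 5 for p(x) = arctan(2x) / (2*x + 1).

416*x^5/15 - 32*x^4/3 + 16*x^3/3 - 4*x^2 + 2*x

Use 1/(1 - r) = Σ r^k on the denominator, then take the Cauchy product.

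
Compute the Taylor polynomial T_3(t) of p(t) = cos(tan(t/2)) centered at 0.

Substitute the inner expansion into the outer series and collect powers.
p(0) = 1
p′(0) = 0
p′′(0) = -1/4
p′′′(0) = 0
The Taylor polynomial is Σ p^(k)(0)/k! · t^k.

1 - t^2/8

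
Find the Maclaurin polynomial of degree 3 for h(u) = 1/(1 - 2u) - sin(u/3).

Combine the two series term by term.

1297*u^3/162 + 4*u^2 + 5*u/3 + 1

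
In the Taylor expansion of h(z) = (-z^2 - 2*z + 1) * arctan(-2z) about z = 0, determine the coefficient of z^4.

Multiply each power in the prefactor through the base expansion.
So c_4 = h^(4)(0)/4! = -16/3.

-16/3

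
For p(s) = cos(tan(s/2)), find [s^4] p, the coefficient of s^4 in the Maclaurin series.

-7/384

Let u equal the inner series; expand the outer function in u and truncate.
p(0) = 1
p′(0) = 0
p′′(0) = -1/4
p′′′(0) = 0
p^(4)(0) = -7/16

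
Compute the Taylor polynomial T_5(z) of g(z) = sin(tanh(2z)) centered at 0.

148*z^5/15 - 4*z^3 + 2*z

Plug the Maclaurin series of the inner function into that of the outer and collect terms.
g(0) = 0
g′(0) = 2
g′′(0) = 0
g′′′(0) = -24
g^(4)(0) = 0
g^(5)(0) = 1184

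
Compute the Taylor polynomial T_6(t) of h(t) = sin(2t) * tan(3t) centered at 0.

268*t^6/5 + 14*t^4 + 6*t^2

Multiply the two series term by term and collect like powers.
h(0) = 0
h′(0) = 0
h′′(0) = 12
h′′′(0) = 0
h^(4)(0) = 336
h^(5)(0) = 0
h^(6)(0) = 38592
Dividing each by k! gives the coefficients c_0, ..., c_6.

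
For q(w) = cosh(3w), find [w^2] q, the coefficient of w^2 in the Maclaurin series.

9/2

Use the known series and substitute for the argument.
q(0) = 1
q′(0) = 0
q′′(0) = 9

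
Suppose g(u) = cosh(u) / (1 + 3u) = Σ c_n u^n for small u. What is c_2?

19/2

Multiply the two series term by term and collect like powers.
g(0) = 1
g′(0) = -3
g′′(0) = 19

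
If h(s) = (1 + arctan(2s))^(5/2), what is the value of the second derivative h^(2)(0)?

15

Plug the Maclaurin series of the inner function into that of the outer and collect terms.
From the series, [s^2] h = 15/2; multiply by 2! = 2 to get 15.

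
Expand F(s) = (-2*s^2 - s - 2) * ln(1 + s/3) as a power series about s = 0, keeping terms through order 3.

Shift and add copies of the series according to the polynomial's terms.
F(0) = 0
F′(0) = -2/3
F′′(0) = -4/9
F′′′(0) = -103/27
Then c_k = F^(k)(0)/k! gives each Taylor coefficient.

-103*s^3/162 - 2*s^2/9 - 2*s/3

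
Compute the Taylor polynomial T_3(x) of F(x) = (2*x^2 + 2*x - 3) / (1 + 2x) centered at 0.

Distribute the polynomial across the series and collect like powers.

28*x^3 - 14*x^2 + 8*x - 3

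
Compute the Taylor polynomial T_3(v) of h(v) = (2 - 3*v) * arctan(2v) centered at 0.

-16*v^3/3 - 6*v^2 + 4*v

Shift and add copies of the series according to the polynomial's terms.
h(0) = 0
h′(0) = 4
h′′(0) = -12
h′′′(0) = -32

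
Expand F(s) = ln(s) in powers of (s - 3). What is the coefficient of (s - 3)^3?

1/81

Differentiate repeatedly and evaluate at the center.
F(3) = ln(3)
F′(3) = 1/3
F′′(3) = -1/9
F′′′(3) = 2/27
Dividing each by k! gives the coefficients c_0, ..., c_3.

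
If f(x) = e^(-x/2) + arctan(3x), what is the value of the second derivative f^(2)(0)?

1/4

Combine the two series term by term.
From the series, [x^2] f = 1/8; multiply by 2! = 2 to get 1/4.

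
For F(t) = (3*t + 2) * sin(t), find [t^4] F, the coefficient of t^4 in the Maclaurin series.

Shift and add copies of the series according to the polynomial's terms.
F(0) = 0
F′(0) = 2
F′′(0) = 6
F′′′(0) = -2
F^(4)(0) = -12
Then c_k = F^(k)(0)/k! gives each Taylor coefficient.

-1/2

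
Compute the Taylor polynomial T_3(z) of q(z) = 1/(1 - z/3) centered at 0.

z^3/27 + z^2/9 + z/3 + 1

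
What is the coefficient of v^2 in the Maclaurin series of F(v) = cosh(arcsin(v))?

Plug the Maclaurin series of the inner function into that of the outer and collect terms.
F(0) = 1
F′(0) = 0
F′′(0) = 1

1/2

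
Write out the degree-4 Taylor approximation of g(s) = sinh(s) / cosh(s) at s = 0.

-s^3/3 + s

Write the quotient as an unknown series and match coefficients against numerator = denominator · series.
[s^0] = 0;  [s^1] = 1;  [s^2] = 0;  [s^3] = -1/3;  [s^4] = 0.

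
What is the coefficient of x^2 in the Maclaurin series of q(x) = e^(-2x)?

2

Apply the Taylor formula c_k = f^(k)(a)/k!.
q(0) = 1
q′(0) = -2
q′′(0) = 4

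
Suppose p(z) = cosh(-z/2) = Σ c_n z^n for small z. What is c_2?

p(0) = 1
p′(0) = 0
p′′(0) = 1/4

1/8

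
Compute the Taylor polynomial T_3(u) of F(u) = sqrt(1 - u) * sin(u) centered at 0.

-7*u^3/24 - u^2/2 + u

Write out both Maclaurin series and multiply, keeping only the needed powers.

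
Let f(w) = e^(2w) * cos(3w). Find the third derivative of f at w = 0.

Multiply the two series term by term and collect like powers.
From the series, [w^3] f = -23/3; multiply by 3! = 6 to get -46.

-46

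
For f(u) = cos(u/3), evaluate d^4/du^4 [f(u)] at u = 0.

The coefficient of u^4 in the expansion is 1/1944, so f^(4)(0) = 4! * (1/1944) = 1/81.

1/81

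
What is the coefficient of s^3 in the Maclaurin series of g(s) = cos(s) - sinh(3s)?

Combine the two series term by term.
g(0) = 1
g′(0) = -3
g′′(0) = -1
g′′′(0) = -27

-9/2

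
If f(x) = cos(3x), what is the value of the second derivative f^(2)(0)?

The coefficient of x^2 in the expansion is -9/2, so f′′(0) = 2! * (-9/2) = -9.

-9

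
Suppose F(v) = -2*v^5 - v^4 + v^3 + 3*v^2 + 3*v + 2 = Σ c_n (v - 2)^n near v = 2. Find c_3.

-87

F(2) = -52
F′(2) = -165
F′′(2) = -350
F′′′(2) = -522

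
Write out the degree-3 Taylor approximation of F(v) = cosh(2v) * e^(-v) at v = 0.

-13*v^3/6 + 5*v^2/2 - v + 1

Take the Cauchy product of the two expansions.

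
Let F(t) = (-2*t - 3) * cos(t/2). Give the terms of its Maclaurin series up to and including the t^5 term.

-t^5/192 - t^4/128 + t^3/4 + 3*t^2/8 - 2*t - 3

Shift and add copies of the series according to the polynomial's terms.
[t^0] = -3;  [t^1] = -2;  [t^2] = 3/8;  [t^3] = 1/4;  [t^4] = -1/128;  [t^5] = -1/192.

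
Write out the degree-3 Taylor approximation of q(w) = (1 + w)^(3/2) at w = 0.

-w^3/16 + 3*w^2/8 + 3*w/2 + 1

q(0) = 1
q′(0) = 3/2
q′′(0) = 3/4
q′′′(0) = -3/8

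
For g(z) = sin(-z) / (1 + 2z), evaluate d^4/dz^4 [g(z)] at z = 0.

184

Multiply the two series term by term and collect like powers.
The coefficient of z^4 in the expansion is 23/3, so g^(4)(0) = 4! * (23/3) = 184.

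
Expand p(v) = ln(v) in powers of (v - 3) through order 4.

-(v - 3)^4/324 + (v - 3)^3/81 - (v - 3)^2/18 + (v - 3)/3 + ln(3)

p(3) = ln(3)
p′(3) = 1/3
p′′(3) = -1/9
p′′′(3) = 2/27
p^(4)(3) = -2/27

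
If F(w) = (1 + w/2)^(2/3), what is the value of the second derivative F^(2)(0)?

Compute the successive derivatives at the expansion point and divide by k!.
The coefficient of w^2 in the expansion is -1/36, so F′′(0) = 2! * (-1/36) = -1/18.

-1/18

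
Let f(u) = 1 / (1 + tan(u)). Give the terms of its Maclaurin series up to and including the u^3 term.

-4*u^3/3 + u^2 - u + 1

Expand as Σ (-1)^k u^k with u equal to the inner function's series.
f(0) = 1
f′(0) = -1
f′′(0) = 2
f′′′(0) = -8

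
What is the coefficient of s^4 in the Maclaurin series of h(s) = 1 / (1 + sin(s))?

2/3

Use the geometric series for the reciprocal, then substitute.
So c_4 = h^(4)(0)/4! = 2/3.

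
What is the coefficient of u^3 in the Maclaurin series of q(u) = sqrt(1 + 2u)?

q(0) = 1
q′(0) = 1
q′′(0) = -1
q′′′(0) = 3
So c_3 = q′′′(0)/3! = 1/2.

1/2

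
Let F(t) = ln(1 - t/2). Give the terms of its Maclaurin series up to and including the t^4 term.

-t^4/64 - t^3/24 - t^2/8 - t/2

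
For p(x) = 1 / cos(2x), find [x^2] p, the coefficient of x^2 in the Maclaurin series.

2

Invert the denominator's series and multiply.
p(0) = 1
p′(0) = 0
p′′(0) = 4
So c_2 = p′′(0)/2! = 2.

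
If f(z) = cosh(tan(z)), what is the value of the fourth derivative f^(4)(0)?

9

Compose series: expand the inner function first, then feed it into the outer expansion.
The coefficient of z^4 in the expansion is 3/8, so f^(4)(0) = 4! * (3/8) = 9.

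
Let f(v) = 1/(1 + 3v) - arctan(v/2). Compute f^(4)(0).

1944

Add the two expansions coefficient-wise.
The coefficient of v^4 in the expansion is 81, so f^(4)(0) = 4! * (81) = 1944.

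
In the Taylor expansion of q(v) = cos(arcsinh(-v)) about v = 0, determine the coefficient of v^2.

-1/2

Substitute the inner expansion into the outer series and collect powers.
[v^0] = 1;  [v^1] = 0;  [v^2] = -1/2.
So c_2 = q′′(0)/2! = -1/2.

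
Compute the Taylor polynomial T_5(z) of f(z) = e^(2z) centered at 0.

Compute the successive derivatives at the expansion point and divide by k!.
[z^0] = 1;  [z^1] = 2;  [z^2] = 2;  [z^3] = 4/3;  [z^4] = 2/3;  [z^5] = 4/15.

4*z^5/15 + 2*z^4/3 + 4*z^3/3 + 2*z^2 + 2*z + 1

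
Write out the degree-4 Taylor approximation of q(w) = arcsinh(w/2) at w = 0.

Apply the Taylor formula c_k = f^(k)(a)/k!.
[w^0] = 0;  [w^1] = 1/2;  [w^2] = 0;  [w^3] = -1/48;  [w^4] = 0.

-w^3/48 + w/2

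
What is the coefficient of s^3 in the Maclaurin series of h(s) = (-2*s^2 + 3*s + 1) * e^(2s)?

Multiply each power in the prefactor through the base expansion.
h(0) = 1
h′(0) = 5
h′′(0) = 12
h′′′(0) = 20
So c_3 = h′′′(0)/3! = 10/3.

10/3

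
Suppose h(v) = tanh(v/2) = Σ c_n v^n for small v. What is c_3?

[v^0] = 0;  [v^1] = 1/2;  [v^2] = 0;  [v^3] = -1/24.
So c_3 = h′′′(0)/3! = -1/24.

-1/24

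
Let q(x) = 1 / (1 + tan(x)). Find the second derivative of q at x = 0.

2

Expand as Σ (-1)^k u^k with u equal to the inner function's series.
From the series, [x^2] q = 1; multiply by 2! = 2 to get 2.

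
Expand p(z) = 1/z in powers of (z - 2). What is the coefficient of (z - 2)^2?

p(2) = 1/2
p′(2) = -1/4
p′′(2) = 1/4
So c_2 = p′′(2)/2! = 1/8.

1/8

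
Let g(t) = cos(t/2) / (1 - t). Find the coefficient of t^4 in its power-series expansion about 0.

Multiply the two series term by term and collect like powers.
g(0) = 1
g′(0) = 1
g′′(0) = 7/4
g′′′(0) = 21/4
g^(4)(0) = 337/16
So c_4 = g^(4)(0)/4! = 337/384.

337/384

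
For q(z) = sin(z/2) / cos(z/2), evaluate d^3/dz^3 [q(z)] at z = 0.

1/4

Write the quotient as an unknown series and match coefficients against numerator = denominator · series.
The coefficient of z^3 in the expansion is 1/24, so q′′′(0) = 3! * (1/24) = 1/4.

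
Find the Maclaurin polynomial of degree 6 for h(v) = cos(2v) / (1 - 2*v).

Multiply the numerator's expansion by the denominator's geometric series.
[v^0] = 1;  [v^1] = 2;  [v^2] = 2;  [v^3] = 4;  [v^4] = 26/3;  [v^5] = 52/3;  [v^6] = 1556/45.

1556*v^6/45 + 52*v^5/3 + 26*v^4/3 + 4*v^3 + 2*v^2 + 2*v + 1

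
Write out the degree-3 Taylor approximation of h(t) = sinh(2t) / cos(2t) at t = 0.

Invert the denominator's series and multiply.
[t^0] = 0;  [t^1] = 2;  [t^2] = 0;  [t^3] = 16/3.

16*t^3/3 + 2*t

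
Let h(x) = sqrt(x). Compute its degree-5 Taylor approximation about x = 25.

Compute the successive derivatives at the expansion point and divide by k!.
h(25) = 5
h′(25) = 1/10
h′′(25) = -1/500
h′′′(25) = 3/25000
h^(4)(25) = -3/250000
h^(5)(25) = 21/12500000

7*(x - 25)^5/500000000 - (x - 25)^4/2000000 + (x - 25)^3/50000 - (x - 25)^2/1000 + (x - 25)/10 + 5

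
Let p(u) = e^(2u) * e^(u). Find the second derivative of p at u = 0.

9

Multiply the two series term by term and collect like powers.
From the series, [u^2] p = 9/2; multiply by 2! = 2 to get 9.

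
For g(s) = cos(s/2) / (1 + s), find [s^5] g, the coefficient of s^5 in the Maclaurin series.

-337/384

Write out both Maclaurin series and multiply, keeping only the needed powers.
g(0) = 1
g′(0) = -1
g′′(0) = 7/4
g′′′(0) = -21/4
g^(4)(0) = 337/16
g^(5)(0) = -1685/16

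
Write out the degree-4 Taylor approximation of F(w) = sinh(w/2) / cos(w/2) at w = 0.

Invert the denominator's series and multiply.
[w^0] = 0;  [w^1] = 1/2;  [w^2] = 0;  [w^3] = 1/12;  [w^4] = 0.

w^3/12 + w/2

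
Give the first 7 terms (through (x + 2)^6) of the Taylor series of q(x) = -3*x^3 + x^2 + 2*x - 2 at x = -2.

-3*(x + 2)^3 + 19*(x + 2)^2 - 38*(x + 2) + 22

q(-2) = 22
q′(-2) = -38
q′′(-2) = 38
q′′′(-2) = -18
q^(4)(-2) = 0
q^(5)(-2) = 0
q^(6)(-2) = 0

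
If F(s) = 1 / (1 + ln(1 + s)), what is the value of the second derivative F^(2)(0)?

Use the geometric series for the reciprocal, then substitute.
From the series, [s^2] F = 3/2; multiply by 2! = 2 to get 3.

3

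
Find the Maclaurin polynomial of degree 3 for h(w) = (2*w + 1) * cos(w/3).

Multiply each power in the prefactor through the base expansion.
h(0) = 1
h′(0) = 2
h′′(0) = -1/9
h′′′(0) = -2/3

-w^3/9 - w^2/18 + 2*w + 1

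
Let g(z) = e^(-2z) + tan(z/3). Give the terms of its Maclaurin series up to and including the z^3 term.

-107*z^3/81 + 2*z^2 - 5*z/3 + 1

Combine the two series term by term.
g(0) = 1
g′(0) = -5/3
g′′(0) = 4
g′′′(0) = -214/27
Dividing each by k! gives the coefficients c_0, ..., c_3.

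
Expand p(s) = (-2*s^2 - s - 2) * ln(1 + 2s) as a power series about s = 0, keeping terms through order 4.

28*s^4/3 - 22*s^3/3 + 2*s^2 - 4*s

Distribute the polynomial across the series and collect like powers.
p(0) = 0
p′(0) = -4
p′′(0) = 4
p′′′(0) = -44
p^(4)(0) = 224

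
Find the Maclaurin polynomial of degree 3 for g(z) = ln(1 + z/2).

g(0) = 0
g′(0) = 1/2
g′′(0) = -1/4
g′′′(0) = 1/4
Then c_k = g^(k)(0)/k! gives each Taylor coefficient.

z^3/24 - z^2/8 + z/2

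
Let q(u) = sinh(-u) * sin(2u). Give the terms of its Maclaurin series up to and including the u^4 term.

Write out both Maclaurin series and multiply, keeping only the needed powers.

u^4 - 2*u^2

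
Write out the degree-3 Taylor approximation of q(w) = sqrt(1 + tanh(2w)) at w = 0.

Plug the Maclaurin series of the inner function into that of the outer and collect terms.

-5*w^3/6 - w^2/2 + w + 1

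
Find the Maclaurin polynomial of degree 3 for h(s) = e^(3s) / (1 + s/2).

Take the Cauchy product of the two expansions.
[s^0] = 1;  [s^1] = 5/2;  [s^2] = 13/4;  [s^3] = 23/8.

23*s^3/8 + 13*s^2/4 + 5*s/2 + 1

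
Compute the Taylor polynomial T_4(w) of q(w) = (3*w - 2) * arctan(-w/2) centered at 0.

w^4/8 - w^3/12 - 3*w^2/2 + w

Distribute the polynomial across the series and collect like powers.
q(0) = 0
q′(0) = 1
q′′(0) = -3
q′′′(0) = -1/2
q^(4)(0) = 3
The Taylor polynomial is Σ q^(k)(0)/k! · w^k.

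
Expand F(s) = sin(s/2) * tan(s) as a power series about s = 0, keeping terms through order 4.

Take the Cauchy product of the two expansions.

7*s^4/48 + s^2/2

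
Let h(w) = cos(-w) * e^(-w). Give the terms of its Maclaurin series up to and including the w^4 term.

-w^4/6 + w^3/3 - w + 1

Write out both Maclaurin series and multiply, keeping only the needed powers.
h(0) = 1
h′(0) = -1
h′′(0) = 0
h′′′(0) = 2
h^(4)(0) = -4
Dividing each by k! gives the coefficients c_0, ..., c_4.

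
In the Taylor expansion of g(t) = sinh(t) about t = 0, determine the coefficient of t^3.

[t^0] = 0;  [t^1] = 1;  [t^2] = 0;  [t^3] = 1/6.

1/6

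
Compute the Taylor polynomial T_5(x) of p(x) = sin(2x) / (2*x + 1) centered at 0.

404*x^5/15 - 40*x^4/3 + 20*x^3/3 - 4*x^2 + 2*x

Use 1/(1 - r) = Σ r^k on the denominator, then take the Cauchy product.
[x^0] = 0;  [x^1] = 2;  [x^2] = -4;  [x^3] = 20/3;  [x^4] = -40/3;  [x^5] = 404/15.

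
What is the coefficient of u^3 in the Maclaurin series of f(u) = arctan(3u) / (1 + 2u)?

Multiply the two series term by term and collect like powers.
f(0) = 0
f′(0) = 3
f′′(0) = -12
f′′′(0) = 18
So c_3 = f′′′(0)/3! = 3.

3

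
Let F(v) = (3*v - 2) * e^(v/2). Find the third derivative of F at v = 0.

Distribute the polynomial across the series and collect like powers.
From the series, [v^3] F = 1/3; multiply by 3! = 6 to get 2.

2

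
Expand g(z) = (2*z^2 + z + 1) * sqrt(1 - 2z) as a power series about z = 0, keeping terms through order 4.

Multiply each power in the prefactor through the base expansion.
[z^0] = 1;  [z^1] = 0;  [z^2] = 1/2;  [z^3] = -3;  [z^4] = -17/8.

-17*z^4/8 - 3*z^3 + z^2/2 + 1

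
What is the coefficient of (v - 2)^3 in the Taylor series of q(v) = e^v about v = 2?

Use the known series and substitute for the argument.
q(2) = e^(2)
q′(2) = e^(2)
q′′(2) = e^(2)
q′′′(2) = e^(2)

e^(2)/6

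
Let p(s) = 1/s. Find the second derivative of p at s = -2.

-1/4

The coefficient of (s + 2)^2 in the expansion is -1/8, so p′′(-2) = 2! * (-1/8) = -1/4.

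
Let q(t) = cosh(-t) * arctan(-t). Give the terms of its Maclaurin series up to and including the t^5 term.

Take the Cauchy product of the two expansions.
q(0) = 0
q′(0) = -1
q′′(0) = 0
q′′′(0) = -1
q^(4)(0) = 0
q^(5)(0) = -9

-3*t^5/40 - t^3/6 - t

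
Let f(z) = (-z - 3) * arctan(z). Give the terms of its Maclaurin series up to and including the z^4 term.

Distribute the polynomial across the series and collect like powers.
f(0) = 0
f′(0) = -3
f′′(0) = -2
f′′′(0) = 6
f^(4)(0) = 8

z^4/3 + z^3 - z^2 - 3*z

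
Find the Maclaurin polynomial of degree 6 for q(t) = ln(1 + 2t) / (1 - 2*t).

592*t^6/15 + 376*t^5/15 + 28*t^4/3 + 20*t^3/3 + 2*t^2 + 2*t

Expand 1/(denominator) as a geometric series and multiply by the numerator's series.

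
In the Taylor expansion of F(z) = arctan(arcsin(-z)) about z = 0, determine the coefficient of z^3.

Plug the Maclaurin series of the inner function into that of the outer and collect terms.
F(0) = 0
F′(0) = -1
F′′(0) = 0
F′′′(0) = 1

1/6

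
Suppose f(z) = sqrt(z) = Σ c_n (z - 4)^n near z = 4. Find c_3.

f(4) = 2
f′(4) = 1/4
f′′(4) = -1/32
f′′′(4) = 3/256

1/512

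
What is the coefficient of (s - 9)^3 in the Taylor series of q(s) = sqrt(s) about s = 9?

1/3888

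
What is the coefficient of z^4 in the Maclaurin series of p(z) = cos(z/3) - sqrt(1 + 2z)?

Combine the two series term by term.
p(0) = 0
p′(0) = -1
p′′(0) = 8/9
p′′′(0) = -3
p^(4)(0) = 1216/81
So c_4 = p^(4)(0)/4! = 152/243.

152/243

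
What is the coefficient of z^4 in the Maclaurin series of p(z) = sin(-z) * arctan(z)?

1/2

Expand each factor separately, then convolve coefficients.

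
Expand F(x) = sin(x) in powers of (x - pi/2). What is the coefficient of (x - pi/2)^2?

-1/2

Use the known series and substitute for the argument.
F(pi/2) = 1
F′(pi/2) = 0
F′′(pi/2) = -1
Dividing each by k! gives the coefficients c_0, ..., c_2.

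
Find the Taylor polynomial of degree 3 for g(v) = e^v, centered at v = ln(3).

(v - ln(3))^3/2 + 3*(v - ln(3))^2/2 + 3*(v - ln(3)) + 3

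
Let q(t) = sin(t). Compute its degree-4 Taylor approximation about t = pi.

(t - pi)^3/6 - (t - pi)

Apply the Taylor formula c_k = f^(k)(a)/k!.
q(pi) = 0
q′(pi) = -1
q′′(pi) = 0
q′′′(pi) = 1
q^(4)(pi) = 0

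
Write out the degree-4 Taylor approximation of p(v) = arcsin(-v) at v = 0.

-v^3/6 - v

Differentiate repeatedly and evaluate at the center.
p(0) = 0
p′(0) = -1
p′′(0) = 0
p′′′(0) = -1
p^(4)(0) = 0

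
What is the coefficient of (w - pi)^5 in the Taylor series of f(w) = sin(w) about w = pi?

[(w - pi)^0] = 0;  [(w - pi)^1] = -1;  [(w - pi)^2] = 0;  [(w - pi)^3] = 1/6;  [(w - pi)^4] = 0;  [(w - pi)^5] = -1/120.
So c_5 = f^(5)(pi)/5! = -1/120.

-1/120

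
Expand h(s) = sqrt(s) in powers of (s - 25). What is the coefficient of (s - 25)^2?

Apply the Taylor formula c_k = f^(k)(a)/k!.
h(25) = 5
h′(25) = 1/10
h′′(25) = -1/500
So c_2 = h′′(25)/2! = -1/1000.

-1/1000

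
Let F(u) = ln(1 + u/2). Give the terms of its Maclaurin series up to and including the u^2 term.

-u^2/8 + u/2

F(0) = 0
F′(0) = 1/2
F′′(0) = -1/4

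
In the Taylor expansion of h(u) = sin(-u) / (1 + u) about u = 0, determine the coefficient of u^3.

Multiply the two series term by term and collect like powers.
h(0) = 0
h′(0) = -1
h′′(0) = 2
h′′′(0) = -5
Dividing each by k! gives the coefficients c_0, ..., c_3.

-5/6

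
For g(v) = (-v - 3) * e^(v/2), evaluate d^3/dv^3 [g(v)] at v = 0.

-9/8

Distribute the polynomial across the series and collect like powers.
The coefficient of v^3 in the expansion is -3/16, so g′′′(0) = 3! * (-3/16) = -9/8.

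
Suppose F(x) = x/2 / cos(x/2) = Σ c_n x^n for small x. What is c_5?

5/768

Write the quotient as an unknown series and match coefficients against numerator = denominator · series.
F(0) = 0
F′(0) = 1/2
F′′(0) = 0
F′′′(0) = 3/8
F^(4)(0) = 0
F^(5)(0) = 25/32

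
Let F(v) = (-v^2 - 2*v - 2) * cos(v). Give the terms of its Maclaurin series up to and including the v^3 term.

Multiply each power in the prefactor through the base expansion.

v^3 - 2*v - 2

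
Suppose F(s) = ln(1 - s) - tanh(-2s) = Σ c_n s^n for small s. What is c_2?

Add the two expansions coefficient-wise.

-1/2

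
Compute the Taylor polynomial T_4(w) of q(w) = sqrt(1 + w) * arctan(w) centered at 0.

-5*w^4/48 - 11*w^3/24 + w^2/2 + w

Take the Cauchy product of the two expansions.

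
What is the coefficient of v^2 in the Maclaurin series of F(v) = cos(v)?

-1/2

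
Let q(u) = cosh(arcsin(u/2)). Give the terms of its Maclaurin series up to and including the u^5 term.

5*u^4/384 + u^2/8 + 1

Compose series: expand the inner function first, then feed it into the outer expansion.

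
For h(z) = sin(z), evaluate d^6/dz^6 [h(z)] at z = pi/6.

Differentiate repeatedly and evaluate at the center.
The coefficient of (z - pi/6)^6 in the expansion is -1/1440, so h^(6)(pi/6) = 6! * (-1/1440) = -1/2.

-1/2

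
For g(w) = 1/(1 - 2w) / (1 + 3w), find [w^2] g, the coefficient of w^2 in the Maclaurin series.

Expand each factor separately, then convolve coefficients.
g(0) = 1
g′(0) = -1
g′′(0) = 14
So c_2 = g′′(0)/2! = 7.

7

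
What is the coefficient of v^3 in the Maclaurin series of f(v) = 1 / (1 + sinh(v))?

Write 1/(1+u) = 1 - u + u^2 - u^3 + ... and substitute the series for u.
f(0) = 1
f′(0) = -1
f′′(0) = 2
f′′′(0) = -7

-7/6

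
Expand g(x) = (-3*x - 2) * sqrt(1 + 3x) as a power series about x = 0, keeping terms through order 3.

Multiply each power in the prefactor through the base expansion.
g(0) = -2
g′(0) = -6
g′′(0) = -9/2
g′′′(0) = 0
Then c_k = g^(k)(0)/k! gives each Taylor coefficient.

-9*x^2/4 - 6*x - 2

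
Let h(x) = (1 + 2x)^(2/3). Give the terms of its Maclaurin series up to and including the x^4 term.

Apply the Taylor formula c_k = f^(k)(a)/k!.
h(0) = 1
h′(0) = 4/3
h′′(0) = -8/9
h′′′(0) = 64/27
h^(4)(0) = -896/81

-112*x^4/243 + 32*x^3/81 - 4*x^2/9 + 4*x/3 + 1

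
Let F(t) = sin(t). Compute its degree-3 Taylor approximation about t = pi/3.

Compute the successive derivatives at the expansion point and divide by k!.
F(pi/3) = sqrt(3)/2
F′(pi/3) = 1/2
F′′(pi/3) = -sqrt(3)/2
F′′′(pi/3) = -1/2
Then c_k = F^(k)(pi/3)/k! gives each Taylor coefficient.

-(t - pi/3)^3/12 - sqrt(3)*(t - pi/3)^2/4 + (t - pi/3)/2 + sqrt(3)/2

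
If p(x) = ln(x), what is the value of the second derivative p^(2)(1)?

-1

The coefficient of (x - 1)^2 in the expansion is -1/2, so p′′(1) = 2! * (-1/2) = -1.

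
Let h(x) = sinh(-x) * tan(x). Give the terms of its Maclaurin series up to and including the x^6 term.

Write out both Maclaurin series and multiply, keeping only the needed powers.
h(0) = 0
h′(0) = 0
h′′(0) = -2
h′′′(0) = 0
h^(4)(0) = -12
h^(5)(0) = 0
h^(6)(0) = -142

-71*x^6/360 - x^4/2 - x^2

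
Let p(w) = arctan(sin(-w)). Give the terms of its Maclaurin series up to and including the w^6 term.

-3*w^5/8 + w^3/2 - w

Plug the Maclaurin series of the inner function into that of the outer and collect terms.
p(0) = 0
p′(0) = -1
p′′(0) = 0
p′′′(0) = 3
p^(4)(0) = 0
p^(5)(0) = -45
p^(6)(0) = 0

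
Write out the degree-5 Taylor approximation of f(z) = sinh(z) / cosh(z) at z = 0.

2*z^5/15 - z^3/3 + z

Invert the denominator's series and multiply.
f(0) = 0
f′(0) = 1
f′′(0) = 0
f′′′(0) = -2
f^(4)(0) = 0
f^(5)(0) = 16
Then c_k = f^(k)(0)/k! gives each Taylor coefficient.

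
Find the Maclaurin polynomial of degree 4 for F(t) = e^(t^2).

t^4/2 + t^2 + 1

F(0) = 1
F′(0) = 0
F′′(0) = 2
F′′′(0) = 0
F^(4)(0) = 12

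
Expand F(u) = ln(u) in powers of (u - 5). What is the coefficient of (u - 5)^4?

-1/2500

Differentiate repeatedly and evaluate at the center.
F(5) = ln(5)
F′(5) = 1/5
F′′(5) = -1/25
F′′′(5) = 2/125
F^(4)(5) = -6/625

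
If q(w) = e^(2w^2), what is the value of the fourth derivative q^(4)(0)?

The coefficient of w^4 in the expansion is 2, so q^(4)(0) = 4! * (2) = 48.

48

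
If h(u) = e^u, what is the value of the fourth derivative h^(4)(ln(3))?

3

Use the known series and substitute for the argument.
The coefficient of (u - ln(3))^4 in the expansion is 1/8, so h^(4)(ln(3)) = 4! * (1/8) = 3.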